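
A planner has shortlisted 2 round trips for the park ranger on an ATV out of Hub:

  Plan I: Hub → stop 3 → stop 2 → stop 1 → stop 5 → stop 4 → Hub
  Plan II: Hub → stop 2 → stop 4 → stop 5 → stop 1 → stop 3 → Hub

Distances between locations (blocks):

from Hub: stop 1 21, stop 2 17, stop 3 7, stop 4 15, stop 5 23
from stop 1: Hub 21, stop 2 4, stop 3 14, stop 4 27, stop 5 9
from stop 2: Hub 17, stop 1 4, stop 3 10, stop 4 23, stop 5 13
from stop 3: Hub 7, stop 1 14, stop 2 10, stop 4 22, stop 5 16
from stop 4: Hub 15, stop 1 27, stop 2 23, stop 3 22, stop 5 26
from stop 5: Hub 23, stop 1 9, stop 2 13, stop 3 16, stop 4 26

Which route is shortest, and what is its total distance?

Shortest is Plan I, total 71 blocks.

Plan I: 7 + 10 + 4 + 9 + 26 + 15 = 71
Plan II: 17 + 23 + 26 + 9 + 14 + 7 = 96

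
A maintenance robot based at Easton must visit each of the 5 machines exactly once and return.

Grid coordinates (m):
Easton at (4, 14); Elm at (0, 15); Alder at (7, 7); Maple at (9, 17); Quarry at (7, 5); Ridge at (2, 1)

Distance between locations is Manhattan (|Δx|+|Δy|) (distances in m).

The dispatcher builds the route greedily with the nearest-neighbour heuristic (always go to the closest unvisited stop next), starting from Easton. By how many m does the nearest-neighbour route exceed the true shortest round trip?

The nearest-neighbour route is 2 m longer than optimal.

From Easton: Elm=5, Maple=8, Alder=10, Quarry=12, Ridge=15 → choose Elm (5).
From Elm: Maple=11, Alder=15, Ridge=16, Quarry=17 → choose Maple (11).
From Maple: Alder=12, Quarry=14, Ridge=23 → choose Alder (12).
From Alder: Quarry=2, Ridge=11 → choose Quarry (2).
From Quarry: Ridge=9 → choose Ridge (9).
NN route Easton → Elm → Maple → Alder → Quarry → Ridge → Easton costs 54.
Optimal: Easton → Elm → Ridge → Quarry → Alder → Maple → Easton costs 52 (by enumerating all 60 distinct tours).
Excess = 54 − 52 = 2.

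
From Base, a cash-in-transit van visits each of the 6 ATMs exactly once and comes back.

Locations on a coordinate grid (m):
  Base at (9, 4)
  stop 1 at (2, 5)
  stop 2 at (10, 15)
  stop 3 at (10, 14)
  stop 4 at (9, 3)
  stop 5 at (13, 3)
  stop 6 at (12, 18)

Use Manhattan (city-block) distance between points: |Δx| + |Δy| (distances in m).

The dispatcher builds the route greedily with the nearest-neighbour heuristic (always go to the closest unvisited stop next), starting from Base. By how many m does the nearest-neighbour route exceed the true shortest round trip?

From Base: stop 4=1, stop 5=5, stop 1=8, stop 3=11, stop 2=12, stop 6=17 → choose stop 4 (1).
From stop 4: stop 5=4, stop 1=9, stop 3=12, stop 2=13, stop 6=18 → choose stop 5 (4).
From stop 5: stop 1=13, stop 3=14, stop 2=15, stop 6=16 → choose stop 1 (13).
From stop 1: stop 3=17, stop 2=18, stop 6=23 → choose stop 3 (17).
From stop 3: stop 2=1, stop 6=6 → choose stop 2 (1).
From stop 2: stop 6=5 → choose stop 6 (5).
NN route Base → stop 4 → stop 5 → stop 1 → stop 3 → stop 2 → stop 6 → Base costs 58.
Optimal: Base → stop 1 → stop 3 → stop 2 → stop 6 → stop 5 → stop 4 → Base costs 52 (by enumerating all 360 distinct tours).
Excess = 58 − 52 = 6.

6 m longer than the optimal tour.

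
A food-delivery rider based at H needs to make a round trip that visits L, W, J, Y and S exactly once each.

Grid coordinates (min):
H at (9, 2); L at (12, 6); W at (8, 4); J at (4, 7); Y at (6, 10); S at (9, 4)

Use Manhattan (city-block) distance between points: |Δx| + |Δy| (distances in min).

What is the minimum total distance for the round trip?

With 5 stops there are 5!/2 = 60 distinct round trips (a route and its reverse cost the same).
H→L→W→J→Y→S→H: 7+6+7+5+9+2 = 36
H→L→W→J→S→Y→H: 7+6+7+8+9+11 = 48
H→L→W→Y→J→S→H: 7+6+8+5+8+2 = 36
H→L→W→Y→S→J→H: 7+6+8+9+8+10 = 48
H→L→W→S→J→Y→H: 7+6+1+8+5+11 = 38
H→L→W→S→Y→J→H: 7+6+1+9+5+10 = 38
H→L→J→W→Y→S→H: 7+9+7+8+9+2 = 42
H→L→J→W→S→Y→H: 7+9+7+1+9+11 = 44
H→L→J→Y→W→S→H: 7+9+5+8+1+2 = 32
H→L→J→Y→S→W→H: 7+9+5+9+1+3 = 34
H→L→J→S→W→Y→H: 7+9+8+1+8+11 = 44
H→L→J→S→Y→W→H: 7+9+8+9+8+3 = 44
H→L→Y→W→J→S→H: 7+10+8+7+8+2 = 42
H→L→Y→W→S→J→H: 7+10+8+1+8+10 = 44
… (46 more)
The minimum is 32.
One optimal route: H → L → J → Y → W → S → H (or its reverse).

Shortest round trip = 32 min.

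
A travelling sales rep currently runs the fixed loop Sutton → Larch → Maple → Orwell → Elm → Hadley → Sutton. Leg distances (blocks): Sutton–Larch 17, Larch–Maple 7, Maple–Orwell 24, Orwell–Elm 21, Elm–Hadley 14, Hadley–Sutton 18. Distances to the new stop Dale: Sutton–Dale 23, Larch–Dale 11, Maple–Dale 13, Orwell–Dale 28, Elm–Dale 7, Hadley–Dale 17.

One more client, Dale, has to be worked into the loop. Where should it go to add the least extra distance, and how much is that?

Insertion cost between consecutive stops i–j is d(i,Dale) + d(Dale,j) − d(i,j):
  between Sutton and Larch: 23 + 11 − 17 = 17
  between Larch and Maple: 11 + 13 − 7 = 17
  between Maple and Orwell: 13 + 28 − 24 = 17
  between Orwell and Elm: 28 + 7 − 21 = 14
  between Elm and Hadley: 7 + 17 − 14 = 10
  between Hadley and Sutton: 17 + 23 − 18 = 22
Cheapest insertion is between Elm and Hadley, adding 10.
New total = 101 + 10 = 111.

Adding 10 blocks by placing Dale on the Elm–Hadley leg.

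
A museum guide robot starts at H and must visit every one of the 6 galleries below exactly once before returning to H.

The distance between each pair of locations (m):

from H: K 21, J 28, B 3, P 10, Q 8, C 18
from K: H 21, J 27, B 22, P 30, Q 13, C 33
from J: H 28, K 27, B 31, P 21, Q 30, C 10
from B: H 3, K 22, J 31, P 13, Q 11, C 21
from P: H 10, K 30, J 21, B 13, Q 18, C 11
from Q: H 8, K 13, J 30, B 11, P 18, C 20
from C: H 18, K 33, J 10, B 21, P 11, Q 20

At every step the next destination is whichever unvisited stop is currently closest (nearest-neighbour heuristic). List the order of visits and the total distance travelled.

At H the remaining stops are B 3, Q 8, P 10, C 18, K 21, J 28; go to B.
At B the remaining stops are Q 11, P 13, C 21, K 22, J 31; go to Q.
At Q the remaining stops are K 13, P 18, C 20, J 30; go to K.
At K the remaining stops are J 27, P 30, C 33; go to J.
At J the remaining stops are C 10, P 21; go to C.
At C the remaining stops are P 11; go to P.
Return P→H: 10.
Total = 3 + 11 + 13 + 27 + 10 + 11 + 10 = 85.

Nearest-neighbour total = 85 m; route H → B → Q → K → J → C → P → H.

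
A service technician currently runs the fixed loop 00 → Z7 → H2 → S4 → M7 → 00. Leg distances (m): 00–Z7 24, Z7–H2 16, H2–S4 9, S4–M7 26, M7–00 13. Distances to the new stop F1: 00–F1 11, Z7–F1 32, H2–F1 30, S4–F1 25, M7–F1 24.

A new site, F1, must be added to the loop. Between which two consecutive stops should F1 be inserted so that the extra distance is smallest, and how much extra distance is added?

Insertion cost between consecutive stops i–j is d(i,F1) + d(F1,j) − d(i,j):
  between 00 and Z7: 11 + 32 − 24 = 19
  between Z7 and H2: 32 + 30 − 16 = 46
  between H2 and S4: 30 + 25 − 9 = 46
  between S4 and M7: 25 + 24 − 26 = 23
  between M7 and 00: 24 + 11 − 13 = 22
Cheapest insertion is between 00 and Z7, adding 19.
New total = 88 + 19 = 107.

Adding 19 m by placing F1 on the 00–Z7 leg.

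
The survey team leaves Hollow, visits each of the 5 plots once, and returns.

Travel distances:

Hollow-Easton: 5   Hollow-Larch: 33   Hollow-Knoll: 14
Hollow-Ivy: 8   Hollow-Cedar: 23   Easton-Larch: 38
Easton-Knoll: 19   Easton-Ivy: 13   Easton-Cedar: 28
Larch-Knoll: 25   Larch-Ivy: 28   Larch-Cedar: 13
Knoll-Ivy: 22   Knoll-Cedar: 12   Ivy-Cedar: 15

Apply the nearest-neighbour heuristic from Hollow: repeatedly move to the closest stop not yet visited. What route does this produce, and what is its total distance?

From Hollow: distances to unvisited — Easton=5, Ivy=8, Knoll=14, Cedar=23, Larch=33. Nearest is Easton (5).
From Easton: distances to unvisited — Ivy=13, Knoll=19, Cedar=28, Larch=38. Nearest is Ivy (13).
From Ivy: distances to unvisited — Cedar=15, Knoll=22, Larch=28. Nearest is Cedar (15).
From Cedar: distances to unvisited — Knoll=12, Larch=13. Nearest is Knoll (12).
From Knoll: distances to unvisited — Larch=25. Nearest is Larch (25).
Return Larch→Hollow: 33.
Total = 5 + 13 + 15 + 12 + 25 + 33 = 103.

Total distance 103 via the nearest-neighbour route Hollow → Easton → Ivy → Cedar → Knoll → Larch → Hollow.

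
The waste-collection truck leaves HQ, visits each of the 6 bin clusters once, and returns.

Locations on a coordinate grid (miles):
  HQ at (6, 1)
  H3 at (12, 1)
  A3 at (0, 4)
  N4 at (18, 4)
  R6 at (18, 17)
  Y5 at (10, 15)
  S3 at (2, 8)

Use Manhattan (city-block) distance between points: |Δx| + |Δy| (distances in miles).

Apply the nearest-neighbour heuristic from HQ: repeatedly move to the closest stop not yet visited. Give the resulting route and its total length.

Nearest-neighbour total = 68 miles; route HQ → H3 → N4 → R6 → Y5 → S3 → A3 → HQ.

At HQ the remaining stops are H3 6, A3 9, S3 11, N4 15, Y5 18, R6 28; go to H3.
At H3 the remaining stops are N4 9, A3 15, Y5 16, S3 17, R6 22; go to N4.
At N4 the remaining stops are R6 13, A3 18, Y5 19, S3 20; go to R6.
At R6 the remaining stops are Y5 10, S3 25, A3 31; go to Y5.
At Y5 the remaining stops are S3 15, A3 21; go to S3.
At S3 the remaining stops are A3 6; go to A3.
Return A3→HQ: 9.
Total = 6 + 9 + 13 + 10 + 15 + 6 + 9 = 68.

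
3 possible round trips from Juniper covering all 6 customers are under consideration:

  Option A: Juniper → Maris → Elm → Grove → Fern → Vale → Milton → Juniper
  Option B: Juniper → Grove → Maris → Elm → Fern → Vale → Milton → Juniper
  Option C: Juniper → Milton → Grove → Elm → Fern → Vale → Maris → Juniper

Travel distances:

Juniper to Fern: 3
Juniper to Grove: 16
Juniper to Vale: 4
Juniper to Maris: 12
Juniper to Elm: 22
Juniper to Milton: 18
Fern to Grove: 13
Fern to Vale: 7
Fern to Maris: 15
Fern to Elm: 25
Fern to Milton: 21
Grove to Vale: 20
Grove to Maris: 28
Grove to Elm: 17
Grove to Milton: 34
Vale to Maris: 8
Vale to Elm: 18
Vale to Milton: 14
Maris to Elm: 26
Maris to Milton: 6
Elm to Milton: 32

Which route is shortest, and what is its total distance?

Option A: 12 + 26 + 17 + 13 + 7 + 14 + 18 = 107
Option B: 16 + 28 + 26 + 25 + 7 + 14 + 18 = 134
Option C: 18 + 34 + 17 + 25 + 7 + 8 + 12 = 121

Shortest is Option A, total 107.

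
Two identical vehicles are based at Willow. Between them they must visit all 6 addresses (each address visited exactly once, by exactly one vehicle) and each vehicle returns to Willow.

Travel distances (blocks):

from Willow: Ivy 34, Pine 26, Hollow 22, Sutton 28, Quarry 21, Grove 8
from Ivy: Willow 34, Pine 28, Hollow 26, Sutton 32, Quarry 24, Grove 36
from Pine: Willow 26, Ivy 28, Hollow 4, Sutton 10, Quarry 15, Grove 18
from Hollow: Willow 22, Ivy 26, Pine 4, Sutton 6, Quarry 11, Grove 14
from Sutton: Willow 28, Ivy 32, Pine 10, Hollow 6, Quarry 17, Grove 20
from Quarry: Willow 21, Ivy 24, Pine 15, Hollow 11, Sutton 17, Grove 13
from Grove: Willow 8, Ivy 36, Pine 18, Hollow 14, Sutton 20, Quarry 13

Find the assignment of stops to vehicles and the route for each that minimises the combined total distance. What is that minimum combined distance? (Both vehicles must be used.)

There are 2^5 − 1 = 31 ways to divide the 6 stops into two non-empty groups. For each, the best each vehicle can do is its own shortest tour through its group:
  {Ivy} + {Pine, Hollow, Sutton, Quarry, Grove}: 68 + 74 = 142
  {Pine} + {Ivy, Hollow, Sutton, Quarry, Grove}: 52 + 103 = 155
  {Ivy, Pine} + {Hollow, Sutton, Quarry, Grove}: 88 + 66 = 154
  {Hollow} + {Ivy, Pine, Sutton, Quarry, Grove}: 44 + 110 = 154
  {Ivy, Hollow} + {Pine, Sutton, Quarry, Grove}: 82 + 74 = 156
  {Pine, Hollow} + {Ivy, Sutton, Quarry, Grove}: 52 + 103 = 155
  … (31 splits in total)
  {Ivy, Pine, Hollow, Sutton, Quarry} + {Grove}: 110 + 16 = 126  ← best
Best: vehicle 1 Willow → Ivy → Pine → Hollow → Sutton → Quarry → Willow = 110; vehicle 2 Willow → Grove → Willow = 16; combined 126.

126 blocks — the smallest possible combined total.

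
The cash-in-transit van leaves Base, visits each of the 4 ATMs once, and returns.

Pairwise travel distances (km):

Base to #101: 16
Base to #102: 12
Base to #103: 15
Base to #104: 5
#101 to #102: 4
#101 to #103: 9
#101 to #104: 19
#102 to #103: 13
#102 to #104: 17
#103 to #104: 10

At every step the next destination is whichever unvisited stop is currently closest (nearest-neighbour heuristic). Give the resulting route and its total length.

From Base: distances to unvisited — #104=5, #102=12, #103=15, #101=16. Nearest is #104 (5).
From #104: distances to unvisited — #103=10, #102=17, #101=19. Nearest is #103 (10).
From #103: distances to unvisited — #101=9, #102=13. Nearest is #101 (9).
From #101: distances to unvisited — #102=4. Nearest is #102 (4).
Return #102→Base: 12.
Total = 5 + 10 + 9 + 4 + 12 = 40.

Total distance 40 km via the nearest-neighbour route Base → #104 → #103 → #101 → #102 → Base.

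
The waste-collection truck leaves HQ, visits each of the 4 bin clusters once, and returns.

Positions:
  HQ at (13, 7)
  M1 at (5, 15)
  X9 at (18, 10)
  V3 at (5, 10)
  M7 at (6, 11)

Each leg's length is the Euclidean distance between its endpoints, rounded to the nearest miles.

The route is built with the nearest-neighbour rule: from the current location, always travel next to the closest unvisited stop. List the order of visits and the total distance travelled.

Total distance 35 miles via the nearest-neighbour route HQ → X9 → M7 → V3 → M1 → HQ.

HQ → [X9:6 / M7:8 / V3:9 / M1:11] → X9 (6)
X9 → [M7:12 / V3:13 / M1:14] → M7 (12)
M7 → [V3:1 / M1:4] → V3 (1)
V3 → [M1:5] → M1 (5)
Return M1→HQ: 11.
Total = 6 + 12 + 1 + 5 + 11 = 35.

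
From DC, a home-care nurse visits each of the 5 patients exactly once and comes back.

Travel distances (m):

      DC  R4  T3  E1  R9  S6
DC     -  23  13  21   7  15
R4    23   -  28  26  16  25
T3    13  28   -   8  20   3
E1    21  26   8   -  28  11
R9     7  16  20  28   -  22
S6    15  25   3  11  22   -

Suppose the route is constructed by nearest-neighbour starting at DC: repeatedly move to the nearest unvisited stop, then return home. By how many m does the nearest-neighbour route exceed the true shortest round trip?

DC: R9=7, T3=13, S6=15, E1=21, R4=23 ⇒ R9
R9: R4=16, T3=20, S6=22, E1=28 ⇒ R4
R4: S6=25, E1=26, T3=28 ⇒ S6
S6: T3=3, E1=11 ⇒ T3
T3: E1=8 ⇒ E1
NN route DC → R9 → R4 → S6 → T3 → E1 → DC costs 80.
Optimal: DC → R9 → R4 → E1 → T3 → S6 → DC costs 75 (by enumerating all 60 distinct tours).
Excess = 80 − 75 = 5.

5 m longer than the optimal tour.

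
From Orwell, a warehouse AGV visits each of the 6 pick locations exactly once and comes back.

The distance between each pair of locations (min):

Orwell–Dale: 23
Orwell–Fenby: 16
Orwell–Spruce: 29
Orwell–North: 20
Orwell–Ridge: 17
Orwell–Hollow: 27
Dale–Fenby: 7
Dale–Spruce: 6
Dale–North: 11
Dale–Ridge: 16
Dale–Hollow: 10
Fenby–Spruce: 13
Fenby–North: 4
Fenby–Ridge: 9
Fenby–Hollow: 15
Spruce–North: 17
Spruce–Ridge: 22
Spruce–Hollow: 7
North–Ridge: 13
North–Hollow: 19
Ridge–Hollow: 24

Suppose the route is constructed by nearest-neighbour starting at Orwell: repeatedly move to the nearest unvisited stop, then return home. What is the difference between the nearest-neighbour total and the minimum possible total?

Excess over optimum: 4 min.

Orwell: Fenby=16, Ridge=17, North=20, Dale=23, Hollow=27, Spruce=29 ⇒ Fenby
Fenby: North=4, Dale=7, Ridge=9, Spruce=13, Hollow=15 ⇒ North
North: Dale=11, Ridge=13, Spruce=17, Hollow=19 ⇒ Dale
Dale: Spruce=6, Hollow=10, Ridge=16 ⇒ Spruce
Spruce: Hollow=7, Ridge=22 ⇒ Hollow
Hollow: Ridge=24 ⇒ Ridge
NN route Orwell → Fenby → North → Dale → Spruce → Hollow → Ridge → Orwell costs 85.
Optimal: Orwell → Ridge → Fenby → North → Dale → Spruce → Hollow → Orwell costs 81 (by enumerating all 360 distinct tours).
Excess = 85 − 81 = 4.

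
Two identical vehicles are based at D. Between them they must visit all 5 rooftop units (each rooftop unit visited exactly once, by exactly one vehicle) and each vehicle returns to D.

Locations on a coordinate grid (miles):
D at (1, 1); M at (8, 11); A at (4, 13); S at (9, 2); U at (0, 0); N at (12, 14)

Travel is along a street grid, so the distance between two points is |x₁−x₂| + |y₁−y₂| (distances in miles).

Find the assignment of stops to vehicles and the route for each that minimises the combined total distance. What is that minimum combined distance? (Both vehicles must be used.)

54 miles — the smallest possible combined total.

There are 2^4 − 1 = 15 ways to divide the 5 stops into two non-empty groups. For each, the best each vehicle can do is its own shortest tour through its group:
  {M} + {A, S, U, N}: 34 + 52 = 86
  {A} + {M, S, U, N}: 30 + 52 = 82
  {M, A} + {S, U, N}: 38 + 52 = 90
  {S} + {M, A, U, N}: 18 + 52 = 70
  {M, S} + {A, U, N}: 36 + 52 = 88
  {A, S} + {M, U, N}: 40 + 52 = 92
  … (15 splits in total)
  {U} + {M, A, S, N}: 4 + 50 = 54  ← best
Best: vehicle 1 D → U → D = 4; vehicle 2 D → A → N → M → S → D = 50; combined 54.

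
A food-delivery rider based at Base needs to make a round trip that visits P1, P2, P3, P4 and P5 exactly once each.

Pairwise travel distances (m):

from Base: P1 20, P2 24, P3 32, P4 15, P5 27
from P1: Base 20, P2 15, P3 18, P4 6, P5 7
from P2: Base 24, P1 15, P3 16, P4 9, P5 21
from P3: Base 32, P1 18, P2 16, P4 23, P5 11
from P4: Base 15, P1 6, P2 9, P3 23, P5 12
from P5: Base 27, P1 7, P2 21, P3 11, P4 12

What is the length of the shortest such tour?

Minimum total distance: 78 m.

With 5 stops there are 5!/2 = 60 distinct round trips (a route and its reverse cost the same).
Base-P1-P2-P3-P4-P5-Base: 20+15+16+23+12+27 = 113
Base-P1-P2-P3-P5-P4-Base: 20+15+16+11+12+15 = 89
Base-P1-P2-P4-P3-P5-Base: 20+15+9+23+11+27 = 105
Base-P1-P2-P4-P5-P3-Base: 20+15+9+12+11+32 = 99
Base-P1-P2-P5-P3-P4-Base: 20+15+21+11+23+15 = 105
Base-P1-P2-P5-P4-P3-Base: 20+15+21+12+23+32 = 123
Base-P1-P3-P2-P4-P5-Base: 20+18+16+9+12+27 = 102
Base-P1-P3-P2-P5-P4-Base: 20+18+16+21+12+15 = 102
Base-P1-P3-P4-P2-P5-Base: 20+18+23+9+21+27 = 118
Base-P1-P3-P4-P5-P2-Base: 20+18+23+12+21+24 = 118
Base-P1-P3-P5-P2-P4-Base: 20+18+11+21+9+15 = 94
Base-P1-P3-P5-P4-P2-Base: 20+18+11+12+9+24 = 94
Base-P1-P4-P2-P3-P5-Base: 20+6+9+16+11+27 = 89
Base-P1-P4-P2-P5-P3-Base: 20+6+9+21+11+32 = 99
… (46 more)
Base-P1-P5-P3-P2-P4-Base: 20+7+11+16+9+15 = 78  ← best
The minimum is 78.
One optimal route: Base → P1 → P5 → P3 → P2 → P4 → Base (or its reverse).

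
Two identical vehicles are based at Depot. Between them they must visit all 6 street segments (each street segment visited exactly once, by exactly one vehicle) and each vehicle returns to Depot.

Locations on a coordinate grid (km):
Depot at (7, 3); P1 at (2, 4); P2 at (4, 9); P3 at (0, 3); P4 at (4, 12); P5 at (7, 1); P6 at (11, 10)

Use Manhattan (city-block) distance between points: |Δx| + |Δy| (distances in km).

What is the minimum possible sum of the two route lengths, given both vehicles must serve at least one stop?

Minimum combined distance: 44 km.

There are 2^5 − 1 = 31 ways to divide the 6 stops into two non-empty groups. For each, the best each vehicle can do is its own shortest tour through its group:
  {P1} + {P2, P3, P4, P5, P6}: 12 + 44 = 56
  {P2} + {P1, P3, P4, P5, P6}: 18 + 44 = 62
  {P1, P2} + {P3, P4, P5, P6}: 22 + 44 = 66
  {P3} + {P1, P2, P4, P5, P6}: 14 + 40 = 54
  {P1, P3} + {P2, P4, P5, P6}: 16 + 36 = 52
  {P2, P3} + {P1, P4, P5, P6}: 26 + 40 = 66
  … (31 splits in total)
  {P5} + {P1, P2, P3, P4, P6}: 4 + 40 = 44  ← best
Best: vehicle 1 Depot → P5 → Depot = 4; vehicle 2 Depot → P3 → P1 → P2 → P4 → P6 → Depot = 40; combined 44.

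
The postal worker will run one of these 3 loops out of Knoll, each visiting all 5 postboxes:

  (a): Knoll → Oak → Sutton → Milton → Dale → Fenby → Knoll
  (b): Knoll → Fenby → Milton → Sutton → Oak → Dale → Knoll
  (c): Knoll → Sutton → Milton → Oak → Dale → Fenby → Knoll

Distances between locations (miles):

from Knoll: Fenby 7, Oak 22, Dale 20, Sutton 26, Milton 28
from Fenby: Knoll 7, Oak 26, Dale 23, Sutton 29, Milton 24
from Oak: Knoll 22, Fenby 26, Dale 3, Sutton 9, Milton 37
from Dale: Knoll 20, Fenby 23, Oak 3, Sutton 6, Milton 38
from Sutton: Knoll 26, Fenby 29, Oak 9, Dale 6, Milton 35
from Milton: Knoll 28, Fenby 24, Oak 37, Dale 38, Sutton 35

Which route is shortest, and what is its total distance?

(a): 22 + 9 + 35 + 38 + 23 + 7 = 134
(b): 7 + 24 + 35 + 9 + 3 + 20 = 98
(c): 26 + 35 + 37 + 3 + 23 + 7 = 131

Shortest is (b), total 98 miles.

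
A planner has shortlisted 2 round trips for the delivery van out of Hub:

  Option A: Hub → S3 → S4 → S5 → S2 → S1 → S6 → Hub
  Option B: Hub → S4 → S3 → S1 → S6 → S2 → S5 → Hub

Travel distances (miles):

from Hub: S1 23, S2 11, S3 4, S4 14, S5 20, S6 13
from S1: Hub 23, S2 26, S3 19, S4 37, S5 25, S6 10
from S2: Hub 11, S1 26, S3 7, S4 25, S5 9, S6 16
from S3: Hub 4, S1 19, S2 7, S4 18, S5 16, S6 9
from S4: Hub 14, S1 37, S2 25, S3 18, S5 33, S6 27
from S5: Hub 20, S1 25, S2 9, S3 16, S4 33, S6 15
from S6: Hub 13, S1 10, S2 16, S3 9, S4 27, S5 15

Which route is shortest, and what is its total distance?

106 miles — Option B is the shortest.

Option A: 4 + 18 + 33 + 9 + 26 + 10 + 13 = 113
Option B: 14 + 18 + 19 + 10 + 16 + 9 + 20 = 106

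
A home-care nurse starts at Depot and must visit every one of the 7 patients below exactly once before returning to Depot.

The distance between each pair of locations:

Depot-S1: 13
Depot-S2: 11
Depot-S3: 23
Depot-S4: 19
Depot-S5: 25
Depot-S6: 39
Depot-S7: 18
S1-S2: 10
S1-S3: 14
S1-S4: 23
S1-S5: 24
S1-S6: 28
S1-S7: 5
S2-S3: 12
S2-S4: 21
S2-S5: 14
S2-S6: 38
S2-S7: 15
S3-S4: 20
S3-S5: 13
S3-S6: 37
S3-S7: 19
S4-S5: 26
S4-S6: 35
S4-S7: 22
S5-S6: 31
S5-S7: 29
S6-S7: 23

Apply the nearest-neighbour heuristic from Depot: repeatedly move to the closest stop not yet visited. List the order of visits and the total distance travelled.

Total distance 158 via the nearest-neighbour route Depot → S2 → S1 → S7 → S3 → S5 → S4 → S6 → Depot.

Depot → [S2:11 / S1:13 / S7:18 / S4:19 / S3:23 / S5:25 / S6:39] → S2 (11)
S2 → [S1:10 / S3:12 / S5:14 / S7:15 / S4:21 / S6:38] → S1 (10)
S1 → [S7:5 / S3:14 / S4:23 / S5:24 / S6:28] → S7 (5)
S7 → [S3:19 / S4:22 / S6:23 / S5:29] → S3 (19)
S3 → [S5:13 / S4:20 / S6:37] → S5 (13)
S5 → [S4:26 / S6:31] → S4 (26)
S4 → [S6:35] → S6 (35)
Return S6→Depot: 39.
Total = 11 + 10 + 5 + 19 + 13 + 26 + 35 + 39 = 158.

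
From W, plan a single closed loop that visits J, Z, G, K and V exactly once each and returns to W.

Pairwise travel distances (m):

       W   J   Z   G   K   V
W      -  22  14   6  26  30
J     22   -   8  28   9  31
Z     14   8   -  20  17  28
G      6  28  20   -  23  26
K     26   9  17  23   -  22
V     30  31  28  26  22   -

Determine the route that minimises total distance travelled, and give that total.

Shortest round trip = 85 m.

With 5 stops there are 5!/2 = 60 distinct round trips (a route and its reverse cost the same).
W - J - Z - G - K - V - W: 22+8+20+23+22+30 = 125
W - J - Z - G - V - K - W: 22+8+20+26+22+26 = 124
W - J - Z - K - G - V - W: 22+8+17+23+26+30 = 126
W - J - Z - K - V - G - W: 22+8+17+22+26+6 = 101
W - J - Z - V - G - K - W: 22+8+28+26+23+26 = 133
W - J - Z - V - K - G - W: 22+8+28+22+23+6 = 109
W - J - G - Z - K - V - W: 22+28+20+17+22+30 = 139
W - J - G - Z - V - K - W: 22+28+20+28+22+26 = 146
W - J - G - K - Z - V - W: 22+28+23+17+28+30 = 148
W - J - G - K - V - Z - W: 22+28+23+22+28+14 = 137
W - J - G - V - Z - K - W: 22+28+26+28+17+26 = 147
W - J - G - V - K - Z - W: 22+28+26+22+17+14 = 129
W - J - K - Z - G - V - W: 22+9+17+20+26+30 = 124
W - J - K - Z - V - G - W: 22+9+17+28+26+6 = 108
… (46 more)
W - Z - J - K - V - G - W: 14+8+9+22+26+6 = 85  ← best
The minimum is 85.
One optimal route: W → Z → J → K → V → G → W (or its reverse).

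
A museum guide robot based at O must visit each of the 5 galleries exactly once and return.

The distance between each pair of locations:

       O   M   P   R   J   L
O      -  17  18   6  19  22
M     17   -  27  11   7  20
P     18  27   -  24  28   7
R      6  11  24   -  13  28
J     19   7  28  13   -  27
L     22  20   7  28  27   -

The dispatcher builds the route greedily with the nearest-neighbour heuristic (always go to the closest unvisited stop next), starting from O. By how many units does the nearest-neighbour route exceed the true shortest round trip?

The nearest-neighbour route is 5 longer than optimal.

O: R=6, M=17, P=18, J=19, L=22 ⇒ R
R: M=11, J=13, P=24, L=28 ⇒ M
M: J=7, L=20, P=27 ⇒ J
J: L=27, P=28 ⇒ L
L: P=7 ⇒ P
NN route O → R → M → J → L → P → O costs 76.
Optimal: O → P → L → M → J → R → O costs 71 (by enumerating all 60 distinct tours).
Excess = 76 − 71 = 5.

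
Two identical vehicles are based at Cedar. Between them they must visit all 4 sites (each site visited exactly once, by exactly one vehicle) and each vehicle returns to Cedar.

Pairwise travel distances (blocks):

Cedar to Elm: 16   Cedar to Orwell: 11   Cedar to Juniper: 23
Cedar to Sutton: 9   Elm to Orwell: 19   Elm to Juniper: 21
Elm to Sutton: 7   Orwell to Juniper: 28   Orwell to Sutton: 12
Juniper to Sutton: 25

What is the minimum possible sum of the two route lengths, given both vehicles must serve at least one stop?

Try each way of splitting the stops between the two vehicles (each non-empty) and, for each split, find the best tour for each vehicle:
  {Elm} + {Orwell, Juniper, Sutton}: 32 + 71 = 103
  {Orwell} + {Elm, Juniper, Sutton}: 22 + 60 = 82
  {Elm, Orwell} + {Juniper, Sutton}: 46 + 57 = 103
  {Juniper} + {Elm, Orwell, Sutton}: 46 + 46 = 92
  {Elm, Juniper} + {Orwell, Sutton}: 60 + 32 = 92
  {Orwell, Juniper} + {Elm, Sutton}: 62 + 32 = 94
  … (7 splits in total)
Best: vehicle 1 Cedar → Orwell → Cedar = 22; vehicle 2 Cedar → Juniper → Elm → Sutton → Cedar = 60; combined 82.

Minimum combined distance: 82 blocks.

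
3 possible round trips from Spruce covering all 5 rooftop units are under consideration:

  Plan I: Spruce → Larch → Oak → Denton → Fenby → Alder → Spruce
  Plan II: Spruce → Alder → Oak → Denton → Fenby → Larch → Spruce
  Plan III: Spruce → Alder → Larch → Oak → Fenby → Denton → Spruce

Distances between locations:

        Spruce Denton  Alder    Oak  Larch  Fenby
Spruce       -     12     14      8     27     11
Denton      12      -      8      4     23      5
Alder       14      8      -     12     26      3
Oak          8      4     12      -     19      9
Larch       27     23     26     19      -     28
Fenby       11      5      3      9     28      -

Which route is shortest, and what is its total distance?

72 — Plan I is the shortest.

Plan I: 27 + 19 + 4 + 5 + 3 + 14 = 72
Plan II: 14 + 12 + 4 + 5 + 28 + 27 = 90
Plan III: 14 + 26 + 19 + 9 + 5 + 12 = 85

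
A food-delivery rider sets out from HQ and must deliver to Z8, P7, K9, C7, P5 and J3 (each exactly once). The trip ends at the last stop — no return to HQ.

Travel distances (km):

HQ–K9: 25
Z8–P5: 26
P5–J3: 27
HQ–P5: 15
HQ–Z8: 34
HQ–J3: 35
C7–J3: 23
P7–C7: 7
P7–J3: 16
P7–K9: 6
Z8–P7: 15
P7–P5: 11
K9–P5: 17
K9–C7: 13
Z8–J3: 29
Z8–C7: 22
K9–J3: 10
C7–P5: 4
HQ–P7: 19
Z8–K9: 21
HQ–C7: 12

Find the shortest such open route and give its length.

There are 6! = 720 possible orderings.
HQ→Z8→P7→K9→C7→P5→J3: 34+15+6+13+4+27 = 99
HQ→Z8→P7→K9→C7→J3→P5: 34+15+6+13+23+27 = 118
HQ→Z8→P7→K9→P5→C7→J3: 34+15+6+17+4+23 = 99
HQ→Z8→P7→K9→P5→J3→C7: 34+15+6+17+27+23 = 122
HQ→Z8→P7→K9→J3→C7→P5: 34+15+6+10+23+4 = 92
HQ→Z8→P7→K9→J3→P5→C7: 34+15+6+10+27+4 = 96
HQ→Z8→P7→C7→K9→P5→J3: 34+15+7+13+17+27 = 113
HQ→Z8→P7→C7→K9→J3→P5: 34+15+7+13+10+27 = 106
… (712 more)
HQ→P5→C7→P7→K9→J3→Z8: 15+4+7+6+10+29 = 71  ← best
The minimum is 71.
One shortest path: HQ → P5 → C7 → P7 → K9 → J3 → Z8.

71 km — the minimum one-way total.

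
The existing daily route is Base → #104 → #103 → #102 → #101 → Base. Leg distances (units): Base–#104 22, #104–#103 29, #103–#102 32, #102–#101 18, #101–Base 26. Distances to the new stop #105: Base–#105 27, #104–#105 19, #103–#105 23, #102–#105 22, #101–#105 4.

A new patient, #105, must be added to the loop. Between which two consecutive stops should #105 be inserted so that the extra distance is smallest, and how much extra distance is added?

Adding 5 by placing #105 on the #101–Base leg.

Insertion cost between consecutive stops i–j is d(i,#105) + d(#105,j) − d(i,j):
  between Base and #104: 27 + 19 − 22 = 24
  between #104 and #103: 19 + 23 − 29 = 13
  between #103 and #102: 23 + 22 − 32 = 13
  between #102 and #101: 22 + 4 − 18 = 8
  between #101 and Base: 4 + 27 − 26 = 5
Cheapest insertion is between #101 and Base, adding 5.
New total = 127 + 5 = 132.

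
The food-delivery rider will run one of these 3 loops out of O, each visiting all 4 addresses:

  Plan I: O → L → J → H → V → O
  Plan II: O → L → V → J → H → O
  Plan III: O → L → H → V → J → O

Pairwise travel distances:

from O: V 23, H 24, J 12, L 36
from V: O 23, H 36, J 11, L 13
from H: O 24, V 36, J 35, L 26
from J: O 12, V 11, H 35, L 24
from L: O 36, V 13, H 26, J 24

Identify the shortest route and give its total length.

Plan I: 36 + 24 + 35 + 36 + 23 = 154
Plan II: 36 + 13 + 11 + 35 + 24 = 119
Plan III: 36 + 26 + 36 + 11 + 12 = 121

119 — Plan II is the shortest.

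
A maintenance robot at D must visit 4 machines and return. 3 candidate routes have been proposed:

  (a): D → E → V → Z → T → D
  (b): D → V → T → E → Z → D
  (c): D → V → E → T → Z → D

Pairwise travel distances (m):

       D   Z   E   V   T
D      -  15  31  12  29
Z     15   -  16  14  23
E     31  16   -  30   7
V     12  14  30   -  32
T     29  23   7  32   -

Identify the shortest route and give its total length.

Shortest is (b), total 82 m.

(a): 31 + 30 + 14 + 23 + 29 = 127
(b): 12 + 32 + 7 + 16 + 15 = 82
(c): 12 + 30 + 7 + 23 + 15 = 87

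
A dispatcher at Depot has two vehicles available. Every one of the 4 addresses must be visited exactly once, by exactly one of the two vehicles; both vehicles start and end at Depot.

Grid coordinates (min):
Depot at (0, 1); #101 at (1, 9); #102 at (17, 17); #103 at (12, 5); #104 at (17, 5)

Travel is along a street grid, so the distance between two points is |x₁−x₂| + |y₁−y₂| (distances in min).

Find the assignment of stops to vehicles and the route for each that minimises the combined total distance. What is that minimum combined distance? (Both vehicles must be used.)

84 min — the smallest possible combined total.

There are 2^3 − 1 = 7 ways to divide the 4 stops into two non-empty groups. For each, the best each vehicle can do is its own shortest tour through its group:
  {#101} + {#102, #103, #104}: 18 + 66 = 84
  {#102} + {#101, #103, #104}: 66 + 50 = 116
  {#101, #102} + {#103, #104}: 66 + 42 = 108
  {#103} + {#101, #102, #104}: 32 + 66 = 98
  {#101, #103} + {#102, #104}: 40 + 66 = 106
  {#102, #103} + {#101, #104}: 66 + 50 = 116
  … (7 splits in total)
Best: vehicle 1 Depot → #101 → Depot = 18; vehicle 2 Depot → #102 → #104 → #103 → Depot = 66; combined 84.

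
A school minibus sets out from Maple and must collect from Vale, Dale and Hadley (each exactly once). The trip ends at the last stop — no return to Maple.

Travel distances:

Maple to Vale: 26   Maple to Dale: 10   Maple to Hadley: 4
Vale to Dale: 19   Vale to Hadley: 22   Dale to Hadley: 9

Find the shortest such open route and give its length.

32 — the minimum one-way total.

There are 3! = 6 possible orderings.
Maple - Vale - Dale - Hadley: 26+19+9 = 54
Maple - Vale - Hadley - Dale: 26+22+9 = 57
Maple - Dale - Vale - Hadley: 10+19+22 = 51
Maple - Dale - Hadley - Vale: 10+9+22 = 41
Maple - Hadley - Vale - Dale: 4+22+19 = 45
Maple - Hadley - Dale - Vale: 4+9+19 = 32
The minimum is 32.
One shortest path: Maple → Hadley → Dale → Vale.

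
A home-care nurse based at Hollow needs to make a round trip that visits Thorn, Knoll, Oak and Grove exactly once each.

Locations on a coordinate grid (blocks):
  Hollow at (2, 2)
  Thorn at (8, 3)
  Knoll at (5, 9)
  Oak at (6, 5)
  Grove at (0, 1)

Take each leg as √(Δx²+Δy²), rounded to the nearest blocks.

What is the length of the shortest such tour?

With 4 stops there are 4!/2 = 12 distinct round trips (a route and its reverse cost the same).
Hollow-Thorn-Knoll-Oak-Grove-Hollow: 6+7+4+7+2 = 26
Hollow-Thorn-Knoll-Grove-Oak-Hollow: 6+7+9+7+5 = 34
Hollow-Thorn-Oak-Knoll-Grove-Hollow: 6+3+4+9+2 = 24
Hollow-Thorn-Oak-Grove-Knoll-Hollow: 6+3+7+9+8 = 33
Hollow-Thorn-Grove-Knoll-Oak-Hollow: 6+8+9+4+5 = 32
Hollow-Thorn-Grove-Oak-Knoll-Hollow: 6+8+7+4+8 = 33
Hollow-Knoll-Thorn-Oak-Grove-Hollow: 8+7+3+7+2 = 27
Hollow-Knoll-Thorn-Grove-Oak-Hollow: 8+7+8+7+5 = 35
Hollow-Knoll-Oak-Thorn-Grove-Hollow: 8+4+3+8+2 = 25
Hollow-Knoll-Grove-Thorn-Oak-Hollow: 8+9+8+3+5 = 33
Hollow-Oak-Thorn-Knoll-Grove-Hollow: 5+3+7+9+2 = 26
Hollow-Oak-Knoll-Thorn-Grove-Hollow: 5+4+7+8+2 = 26
The minimum is 24.
One optimal route: Hollow → Thorn → Oak → Knoll → Grove → Hollow (or its reverse).

Minimum total distance: 24 blocks.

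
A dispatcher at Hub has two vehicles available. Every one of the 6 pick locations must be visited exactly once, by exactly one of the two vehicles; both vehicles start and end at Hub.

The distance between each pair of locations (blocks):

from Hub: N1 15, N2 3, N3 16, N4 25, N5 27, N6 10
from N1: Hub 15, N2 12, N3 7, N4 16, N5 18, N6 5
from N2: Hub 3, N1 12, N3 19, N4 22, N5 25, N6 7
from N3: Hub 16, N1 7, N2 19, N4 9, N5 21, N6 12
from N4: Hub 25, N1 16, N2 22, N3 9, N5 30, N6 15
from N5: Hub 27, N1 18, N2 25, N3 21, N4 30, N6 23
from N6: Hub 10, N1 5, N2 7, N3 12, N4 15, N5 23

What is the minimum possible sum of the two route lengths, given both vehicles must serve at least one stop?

92 blocks — the smallest possible combined total.

Check every non-empty split of the stops between the two vehicles; for each half take its own optimal tour:
  {N1} + {N2, N3, N4, N5, N6}: 30 + 82 = 112
  {N2} + {N1, N3, N4, N5, N6}: 6 + 86 = 92
  {N1, N2} + {N3, N4, N5, N6}: 30 + 82 = 112
  {N3} + {N1, N2, N4, N5, N6}: 32 + 86 = 118
  {N1, N3} + {N2, N4, N5, N6}: 38 + 82 = 120
  {N2, N3} + {N1, N4, N5, N6}: 38 + 86 = 124
  … (31 splits in total)
Best: vehicle 1 Hub → N2 → Hub = 6; vehicle 2 Hub → N5 → N1 → N3 → N4 → N6 → Hub = 86; combined 92.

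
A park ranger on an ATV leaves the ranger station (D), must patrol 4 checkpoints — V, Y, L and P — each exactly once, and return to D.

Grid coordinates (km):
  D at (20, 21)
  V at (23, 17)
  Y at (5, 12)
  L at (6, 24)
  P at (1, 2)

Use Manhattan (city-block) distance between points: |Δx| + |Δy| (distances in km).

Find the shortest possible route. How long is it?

Shortest round trip = 88 km.

D→V→Y→L→P→D: 7+23+13+27+38 = 108
D→V→Y→P→L→D: 7+23+14+27+17 = 88
D→V→L→Y→P→D: 7+24+13+14+38 = 96
D→V→L→P→Y→D: 7+24+27+14+24 = 96
D→V→P→Y→L→D: 7+37+14+13+17 = 88
D→V→P→L→Y→D: 7+37+27+13+24 = 108
D→Y→V→L→P→D: 24+23+24+27+38 = 136
D→Y→V→P→L→D: 24+23+37+27+17 = 128
D→Y→L→V→P→D: 24+13+24+37+38 = 136
D→Y→P→V→L→D: 24+14+37+24+17 = 116
D→L→V→Y→P→D: 17+24+23+14+38 = 116
D→L→Y→V→P→D: 17+13+23+37+38 = 128
The minimum is 88.
One optimal route: D → V → Y → P → L → D (or its reverse).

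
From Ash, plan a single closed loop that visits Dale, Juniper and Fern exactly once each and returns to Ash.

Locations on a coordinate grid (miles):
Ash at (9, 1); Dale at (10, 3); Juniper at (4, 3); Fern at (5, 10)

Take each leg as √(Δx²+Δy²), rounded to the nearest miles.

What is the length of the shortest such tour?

23 miles — the shortest possible round trip.

Ash - Dale - Juniper - Fern - Ash: 2+6+7+10 = 25
Ash - Dale - Fern - Juniper - Ash: 2+9+7+5 = 23
Ash - Juniper - Dale - Fern - Ash: 5+6+9+10 = 30
The minimum is 23.
One optimal route: Ash → Dale → Fern → Juniper → Ash (or its reverse).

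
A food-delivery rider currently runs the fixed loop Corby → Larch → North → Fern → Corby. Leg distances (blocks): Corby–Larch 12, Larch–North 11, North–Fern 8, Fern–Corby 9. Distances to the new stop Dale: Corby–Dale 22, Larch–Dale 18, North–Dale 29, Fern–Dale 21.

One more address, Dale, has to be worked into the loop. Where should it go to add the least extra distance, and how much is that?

+28 blocks — insert Dale between Corby and Larch.

Insertion cost between consecutive stops i–j is d(i,Dale) + d(Dale,j) − d(i,j):
  between Corby and Larch: 22 + 18 − 12 = 28
  between Larch and North: 18 + 29 − 11 = 36
  between North and Fern: 29 + 21 − 8 = 42
  between Fern and Corby: 21 + 22 − 9 = 34
Cheapest insertion is between Corby and Larch, adding 28.
New total = 40 + 28 = 68.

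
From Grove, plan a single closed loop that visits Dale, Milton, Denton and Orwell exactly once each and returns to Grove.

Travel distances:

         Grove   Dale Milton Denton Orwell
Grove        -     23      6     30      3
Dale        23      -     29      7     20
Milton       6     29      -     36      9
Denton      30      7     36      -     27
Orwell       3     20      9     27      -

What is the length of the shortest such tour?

72 — the shortest possible round trip.

There are 12 distinct closed tours to check (reversals are equivalent).
Grove - Dale - Milton - Denton - Orwell - Grove: 23+29+36+27+3 = 118
Grove - Dale - Milton - Orwell - Denton - Grove: 23+29+9+27+30 = 118
Grove - Dale - Denton - Milton - Orwell - Grove: 23+7+36+9+3 = 78
Grove - Dale - Denton - Orwell - Milton - Grove: 23+7+27+9+6 = 72
Grove - Dale - Orwell - Milton - Denton - Grove: 23+20+9+36+30 = 118
Grove - Dale - Orwell - Denton - Milton - Grove: 23+20+27+36+6 = 112
Grove - Milton - Dale - Denton - Orwell - Grove: 6+29+7+27+3 = 72
Grove - Milton - Dale - Orwell - Denton - Grove: 6+29+20+27+30 = 112
Grove - Milton - Denton - Dale - Orwell - Grove: 6+36+7+20+3 = 72
Grove - Milton - Orwell - Dale - Denton - Grove: 6+9+20+7+30 = 72
Grove - Denton - Dale - Milton - Orwell - Grove: 30+7+29+9+3 = 78
Grove - Denton - Milton - Dale - Orwell - Grove: 30+36+29+20+3 = 118
The minimum is 72.
One optimal route: Grove → Dale → Denton → Orwell → Milton → Grove (or its reverse).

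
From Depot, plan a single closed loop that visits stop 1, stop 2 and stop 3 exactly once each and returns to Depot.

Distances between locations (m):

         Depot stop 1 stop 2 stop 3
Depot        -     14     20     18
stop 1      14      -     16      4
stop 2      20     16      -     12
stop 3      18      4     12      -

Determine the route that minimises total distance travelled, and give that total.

Depot → stop 1 → stop 2 → stop 3 → Depot: 14+16+12+18 = 60
Depot → stop 1 → stop 3 → stop 2 → Depot: 14+4+12+20 = 50
Depot → stop 2 → stop 1 → stop 3 → Depot: 20+16+4+18 = 58
The minimum is 50.
One optimal route: Depot → stop 1 → stop 3 → stop 2 → Depot (or its reverse).

Shortest round trip = 50 m.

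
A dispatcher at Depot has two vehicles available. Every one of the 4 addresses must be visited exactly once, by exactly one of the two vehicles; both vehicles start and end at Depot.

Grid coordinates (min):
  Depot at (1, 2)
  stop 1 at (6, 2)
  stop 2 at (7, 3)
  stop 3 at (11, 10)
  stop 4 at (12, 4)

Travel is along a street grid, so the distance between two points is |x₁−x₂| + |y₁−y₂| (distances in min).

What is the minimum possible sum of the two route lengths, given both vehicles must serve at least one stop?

There are 2^3 − 1 = 7 ways to divide the 4 stops into two non-empty groups. For each, the best each vehicle can do is its own shortest tour through its group:
  {stop 1} + {stop 2, stop 3, stop 4}: 10 + 38 = 48
  {stop 2} + {stop 1, stop 3, stop 4}: 14 + 38 = 52
  {stop 1, stop 2} + {stop 3, stop 4}: 14 + 38 = 52
  {stop 3} + {stop 1, stop 2, stop 4}: 36 + 26 = 62
  {stop 1, stop 3} + {stop 2, stop 4}: 36 + 26 = 62
  {stop 2, stop 3} + {stop 1, stop 4}: 36 + 26 = 62
  … (7 splits in total)
Best: vehicle 1 Depot → stop 1 → Depot = 10; vehicle 2 Depot → stop 2 → stop 3 → stop 4 → Depot = 38; combined 48.

Minimum combined distance: 48 min.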